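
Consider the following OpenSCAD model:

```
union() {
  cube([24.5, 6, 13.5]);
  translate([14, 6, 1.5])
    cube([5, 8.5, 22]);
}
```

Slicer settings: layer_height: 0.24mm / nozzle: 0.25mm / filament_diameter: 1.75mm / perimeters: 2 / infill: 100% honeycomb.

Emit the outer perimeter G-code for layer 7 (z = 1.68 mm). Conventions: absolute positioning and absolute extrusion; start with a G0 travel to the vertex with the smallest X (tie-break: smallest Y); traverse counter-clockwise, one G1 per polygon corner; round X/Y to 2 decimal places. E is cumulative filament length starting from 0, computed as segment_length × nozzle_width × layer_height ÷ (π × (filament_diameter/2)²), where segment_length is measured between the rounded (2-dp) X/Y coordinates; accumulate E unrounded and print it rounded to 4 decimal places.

G0 X0.00 Y0.00 Z1.68
G1 X24.50 Y0.00 E0.6112
G1 X24.50 Y6.00 E0.7608
G1 X19.00 Y6.00 E0.8980
G1 X19.00 Y14.50 E1.1101
G1 X14.00 Y14.50 E1.2348
G1 X14.00 Y6.00 E1.4468
G1 X0.00 Y6.00 E1.7960
G1 X0.00 Y0.00 E1.9457

At z = 1.68 mm: the 24.5×6 cube contributes its full rectangle; the cube at (14, 6) is present — its section is the full 5×8.5 rectangle; Combining (union): the 2 present regions share edge segments without overlapping in area, so areas simply add but the touching pieces fuse into one outline (the shared edge portions become interior and drop out of the boundary) — 1 connected region. The outline is a single polygon with 8 vertices. Extrusion per mm of travel: 0.25 × 0.24 / (π × 0.875²) = 0.024945. Accumulating E over each segment gives final E = 1.9457.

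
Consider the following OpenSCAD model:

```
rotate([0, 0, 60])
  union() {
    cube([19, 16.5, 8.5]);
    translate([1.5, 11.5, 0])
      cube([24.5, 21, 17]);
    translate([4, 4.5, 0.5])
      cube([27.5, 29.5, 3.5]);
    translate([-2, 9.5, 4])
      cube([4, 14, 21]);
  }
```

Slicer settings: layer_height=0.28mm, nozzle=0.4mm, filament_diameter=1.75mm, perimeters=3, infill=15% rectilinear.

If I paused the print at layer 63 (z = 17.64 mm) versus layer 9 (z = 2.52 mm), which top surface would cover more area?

Layer 63 (z = 17.64): the cube does not reach this height (z outside [0, 8.5]); the cube at (1.5, 11.5) is absent (z outside [0, 17]); the cube at (4, 4.5) is absent (z outside [0.5, 4]); the 4×14 cube at (-2, 9.5) contributes its full rectangle (area 56.00 mm²); Merging all regions: only the 4×14 cube at (-2, 9.5) is present, so the union is just that shape — area = 56.00 mm²; (rotated 60° about Z; rotation is an isometry so areas/perimeters/island counts are preserved). So its area = 56.00 mm². Layer 9 (z = 2.52): the 19×16.5 cube contributes its full rectangle (area 313.50 mm²); the 24.5×21 cube at (1.5, 11.5) contributes its full rectangle (area 514.50 mm²); the 27.5×29.5 cube at (4, 4.5) contributes its full rectangle (area 811.25 mm²); the cube at (-2, 9.5) is absent (z outside [4, 25]); Merging all regions: the regions partially overlap — summed areas 1639.25 mm² minus the doubly-counted overlap 654.50 mm² gives 984.75 mm² — area = 984.75 mm²; (whole slice rotated 60° about Z — lengths, areas and connectivity unchanged). So its area = 984.75 mm². Layer 9 is larger (984.75 vs 56.00 mm²).

layer 9 (z = 2.52 mm)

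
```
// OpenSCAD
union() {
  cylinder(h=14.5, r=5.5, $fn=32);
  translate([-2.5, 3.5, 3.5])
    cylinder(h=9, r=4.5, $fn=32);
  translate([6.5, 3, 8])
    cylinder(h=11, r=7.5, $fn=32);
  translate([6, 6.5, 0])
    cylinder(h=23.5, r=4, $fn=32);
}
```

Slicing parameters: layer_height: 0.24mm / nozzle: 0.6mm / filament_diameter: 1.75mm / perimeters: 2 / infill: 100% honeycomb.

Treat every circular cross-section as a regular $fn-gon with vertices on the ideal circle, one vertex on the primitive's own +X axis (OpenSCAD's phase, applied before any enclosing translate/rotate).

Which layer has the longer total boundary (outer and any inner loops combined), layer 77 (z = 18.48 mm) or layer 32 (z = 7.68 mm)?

Layer 77 (z = 18.48): the cylinder does not reach this height (z outside [0, 14.5]); the cylinder at (-2.5, 3.5) is absent (z outside [3.5, 12.5]); the r=7.5 cylinder at (6.5, 3) contributes a regular 32-gon of circumradius 7.5 (perimeter = 2·32·7.500·sin(180°/32) = 47.05 mm); the cylinder at (6, 6.5): section is a regular 32-gon, circumradius r=4 (perimeter = 2·32·4.000·sin(180°/32) = 25.09 mm); Taking the union: the regions partially overlap (shared area 49.89 mm²), so the edge portions inside another operand are dropped and the merged outline is re-measured after clipping — boundary = 47.06 mm. So its perimeter = 47.06 mm. Layer 32 (z = 7.68): the r=5.5 cylinder gives a regular 32-gon of circumradius 5.5 (constant along its height) (perimeter = 2·32·5.500·sin(180°/32) = 34.50 mm); the cylinder at (-2.5, 3.5): section is a regular 32-gon, circumradius r=4.5 (perimeter = 2·32·4.500·sin(180°/32) = 28.23 mm); the cylinder at (6.5, 3) is absent (z outside [8, 19]); the r=4 cylinder at (6, 6.5) contributes a regular 32-gon of circumradius 4 (perimeter = 2·32·4.000·sin(180°/32) = 25.09 mm); Merging all regions: the regions partially overlap (shared area 37.44 mm²), so the edge portions inside another operand are dropped and the merged outline is re-measured after clipping — boundary = 58.74 mm. So its perimeter = 58.74 mm. Layer 32 is larger (58.74 vs 47.06 mm).

layer 32 (z = 7.68 mm)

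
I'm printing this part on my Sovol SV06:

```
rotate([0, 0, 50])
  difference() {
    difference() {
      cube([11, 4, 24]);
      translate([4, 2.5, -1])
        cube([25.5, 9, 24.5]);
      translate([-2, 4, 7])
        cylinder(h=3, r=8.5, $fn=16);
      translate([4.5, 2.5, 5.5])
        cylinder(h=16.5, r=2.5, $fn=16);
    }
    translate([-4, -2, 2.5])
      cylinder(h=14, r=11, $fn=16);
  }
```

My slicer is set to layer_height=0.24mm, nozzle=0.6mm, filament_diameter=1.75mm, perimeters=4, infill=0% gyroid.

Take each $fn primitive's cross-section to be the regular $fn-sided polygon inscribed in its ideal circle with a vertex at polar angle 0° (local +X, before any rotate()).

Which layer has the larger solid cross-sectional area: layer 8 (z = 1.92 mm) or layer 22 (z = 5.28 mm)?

layer 8 (z = 1.92 mm)

Layer 8 (z = 1.92): the cube (footprint 11×4) is included at this height (area 44.00 mm²); the cube at (4, 2.5) is present — its section is the full 25.5×9 rectangle (area 229.50 mm²); the cylinder at (-2, 4) is not intersected at this z (z outside [7, 10]); the cylinder at (4.5, 2.5) is not intersected at this z (z outside [5.5, 22]); Subtracting the remaining from the first: starting from the 11×4 cube (44.00 mm²), the 25.5×9 cube at (4, 2.5) partially overlaps it — only the 10.50 mm² overlap (of its 229.50 mm²) is removed, clipping the outline — area = 33.50 mm²; the cylinder at (-4, -2) is absent (z outside [2.5, 16.5]); Taking the first minus the rest: none of the subtracted shapes is present at this height, so that combined region is unchanged — area = 33.50 mm²; (whole slice rotated 50° about Z — lengths, areas and connectivity unchanged). So its area = 33.50 mm². Layer 22 (z = 5.28): the 11×4 cube contributes its full rectangle (area 44.00 mm²); the cube at (4, 2.5) is present — its section is the full 25.5×9 rectangle (area 229.50 mm²); the cylinder at (-2, 4) is not intersected at this z (z outside [7, 10]); the cylinder at (4.5, 2.5) is not intersected at this z (z outside [5.5, 22]); After the difference (first − rest): starting from the 11×4 cube (44.00 mm²), the 25.5×9 cube at (4, 2.5) partially overlaps it — only the 10.50 mm² overlap (of its 229.50 mm²) is removed, clipping the outline — area = 33.50 mm²; the cylinder at (-4, -2): section is a regular 16-gon, circumradius r=11 (area = (16/2)·11.000²·sin(360°/16) = 370.44 mm²); Subtracting the remaining from the first: starting from that combined region (33.50 mm²), the r=11 cylinder at (-4, -2) partially overlaps it — only the 21.86 mm² overlap (of its 370.44 mm²) is removed, clipping the outline — area = 11.64 mm²; (whole slice rotated 50° about Z — lengths, areas and connectivity unchanged). So its area = 11.64 mm². Layer 8 is larger (33.50 vs 11.64 mm²).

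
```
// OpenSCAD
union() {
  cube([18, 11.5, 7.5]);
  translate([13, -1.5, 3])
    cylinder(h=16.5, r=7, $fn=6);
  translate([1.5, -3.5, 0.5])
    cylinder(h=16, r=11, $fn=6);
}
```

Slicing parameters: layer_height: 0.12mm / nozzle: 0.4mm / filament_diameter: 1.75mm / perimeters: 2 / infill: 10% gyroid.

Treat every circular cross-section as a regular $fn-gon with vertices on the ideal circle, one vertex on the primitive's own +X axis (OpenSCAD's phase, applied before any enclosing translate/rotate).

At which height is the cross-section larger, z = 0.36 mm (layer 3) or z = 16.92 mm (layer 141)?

Layer 3 (z = 0.36): the 18×11.5 cube contributes its full rectangle (area 207.00 mm²); the cylinder at (13, -1.5) does not reach this height (z outside [3, 19.5]); the cylinder at (1.5, -3.5) is absent (z outside [0.5, 16.5]); Taking the union: only the 18×11.5 cube is present, so the union is just that shape — area = 207.00 mm². So its area = 207.00 mm². Layer 141 (z = 16.92): the cube does not reach this height (z outside [0, 7.5]); the r=7 cylinder at (13, -1.5) contributes a regular 6-gon of circumradius 7 (area = (6/2)·7.000²·sin(360°/6) = 127.31 mm²); the cylinder at (1.5, -3.5) is not intersected at this z (z outside [0.5, 16.5]); Taking the union: only the r=7 cylinder at (13, -1.5) is present, so the union is just that shape — area = 127.31 mm². So its area = 127.31 mm². Layer 3 is larger (207.00 vs 127.31 mm²).

layer 3 (z = 0.36 mm)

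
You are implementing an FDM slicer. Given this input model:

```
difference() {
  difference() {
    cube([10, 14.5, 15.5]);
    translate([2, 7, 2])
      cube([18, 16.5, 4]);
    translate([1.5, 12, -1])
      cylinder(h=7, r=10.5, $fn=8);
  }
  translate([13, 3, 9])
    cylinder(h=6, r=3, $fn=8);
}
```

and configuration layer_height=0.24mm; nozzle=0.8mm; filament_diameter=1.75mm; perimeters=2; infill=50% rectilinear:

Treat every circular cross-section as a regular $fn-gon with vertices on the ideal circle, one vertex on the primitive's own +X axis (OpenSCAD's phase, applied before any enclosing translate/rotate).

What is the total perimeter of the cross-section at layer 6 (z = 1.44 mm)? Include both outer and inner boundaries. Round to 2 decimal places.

At z = 1.44 mm: the cube is present — its section is the full 10×14.5 rectangle (perimeter 49.00 mm); the cube at (2, 7) does not reach this height (z outside [2, 6]); the r=10.5 cylinder at (1.5, 12) contributes a regular 8-gon of circumradius 10.5 (perimeter = 2·8·10.500·sin(180°/8) = 64.29 mm); Taking the first minus the rest: starting from the 10×14.5 cube, the r=10.5 cylinder at (1.5, 12) partially overlaps it — only the 113.41 mm² overlap (of its 311.83 mm²) is removed, clipping the outline — boundary = 31.76 mm; the cylinder at (13, 3) does not reach this height (z outside [9, 15]); Subtracting the remaining from the first: none of the subtracted shapes is present at this height, so the result so far is unchanged — boundary = 31.76 mm. Overall, the cross-section is a single solid region. Total boundary length (outer) = 31.76 mm.

31.76 mm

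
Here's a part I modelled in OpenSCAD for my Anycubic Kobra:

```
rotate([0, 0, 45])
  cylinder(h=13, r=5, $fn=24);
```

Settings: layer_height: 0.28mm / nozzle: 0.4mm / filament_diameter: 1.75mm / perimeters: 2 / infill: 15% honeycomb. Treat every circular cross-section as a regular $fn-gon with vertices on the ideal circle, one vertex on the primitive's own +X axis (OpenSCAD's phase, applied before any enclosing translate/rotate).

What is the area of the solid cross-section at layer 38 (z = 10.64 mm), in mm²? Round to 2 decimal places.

At z = 10.64 mm: the r=5 cylinder gives a regular 24-gon of circumradius 5 (constant along its height) (area = (24/2)·5.000²·sin(360°/24) = 77.65 mm²); (whole slice rotated 45° about Z — lengths, areas and connectivity unchanged). Overall, the cross-section is a single solid region. Net area = 77.65 mm².

77.65 mm²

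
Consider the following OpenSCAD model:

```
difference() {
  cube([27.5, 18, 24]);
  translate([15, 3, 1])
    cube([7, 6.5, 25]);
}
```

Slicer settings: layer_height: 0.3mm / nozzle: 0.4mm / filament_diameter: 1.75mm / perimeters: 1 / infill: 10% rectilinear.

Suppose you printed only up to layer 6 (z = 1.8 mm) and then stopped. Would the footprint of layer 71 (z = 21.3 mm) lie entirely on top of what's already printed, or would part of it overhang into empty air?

entirely on top

Compare the two slices. At z = 1.8: the cube is present — its section is the full 27.5×18 rectangle (area 495.00 mm²); the 7×6.5 cube at (15, 3) contributes its full rectangle (area 45.50 mm²); Taking the first minus the rest: starting from the 27.5×18 cube (495.00 mm²), the 7×6.5 cube at (15, 3) lies wholly inside it (removes its full 45.50 mm² and its 27.00 mm outline becomes a hole wall) — area = 449.50 mm². At z = 21.3: the 27.5×18 cube contributes its full rectangle (area 495.00 mm²); the 7×6.5 cube at (15, 3) contributes its full rectangle (area 45.50 mm²); Taking the first minus the rest: starting from the 27.5×18 cube (495.00 mm²), the 7×6.5 cube at (15, 3) lies wholly inside it (removes its full 45.50 mm² and its 27.00 mm outline becomes a hole wall) — area = 449.50 mm². Checking containment: the cross-section at z = 21.3 is a subset of the cross-section at z = 1.8.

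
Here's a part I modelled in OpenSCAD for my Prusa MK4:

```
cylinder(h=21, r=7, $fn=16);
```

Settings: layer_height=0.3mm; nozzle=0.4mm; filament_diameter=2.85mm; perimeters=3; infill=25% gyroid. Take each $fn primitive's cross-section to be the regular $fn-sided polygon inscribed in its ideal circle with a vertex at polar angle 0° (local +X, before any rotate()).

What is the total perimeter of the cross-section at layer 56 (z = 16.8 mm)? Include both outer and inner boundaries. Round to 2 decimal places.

At z = 16.8 mm: the r=7 cylinder contributes a regular 16-gon of circumradius 7 (perimeter = 2·16·7.000·sin(180°/16) = 43.70 mm). Overall, the cross-section is a single solid region. Total boundary length (outer) = 43.70 mm.

43.70 mm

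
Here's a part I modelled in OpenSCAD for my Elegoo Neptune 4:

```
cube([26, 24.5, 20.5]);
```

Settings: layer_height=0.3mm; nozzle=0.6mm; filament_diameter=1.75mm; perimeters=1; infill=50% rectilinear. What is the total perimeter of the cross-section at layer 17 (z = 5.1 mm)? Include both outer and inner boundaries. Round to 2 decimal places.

At z = 5.1 mm: the cube is present — its section is the full 26×24.5 rectangle (perimeter 101.00 mm). Overall, the cross-section is a single solid region. Total boundary length (outer) = 101.00 mm.

101.00 mm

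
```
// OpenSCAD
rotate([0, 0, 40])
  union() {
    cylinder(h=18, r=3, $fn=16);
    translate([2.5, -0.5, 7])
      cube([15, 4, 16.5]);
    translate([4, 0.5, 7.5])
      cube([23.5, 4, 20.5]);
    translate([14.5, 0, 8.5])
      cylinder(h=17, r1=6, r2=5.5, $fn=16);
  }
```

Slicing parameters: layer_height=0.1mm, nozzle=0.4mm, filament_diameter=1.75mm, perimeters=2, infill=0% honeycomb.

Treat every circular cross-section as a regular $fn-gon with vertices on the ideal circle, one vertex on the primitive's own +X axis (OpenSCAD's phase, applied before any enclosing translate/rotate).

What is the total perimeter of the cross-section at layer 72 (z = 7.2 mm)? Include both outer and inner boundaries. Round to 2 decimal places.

At z = 7.2 mm: the r=3 cylinder contributes a regular 16-gon of circumradius 3 (perimeter = 2·16·3.000·sin(180°/16) = 18.73 mm); the cube at (2.5, -0.5) (footprint 15×4) is included at this height (perimeter 38.00 mm); the cube at (4, 0.5) is absent (z outside [7.5, 28]); the cone at (14.5, 0) is not intersected at this z (z outside [8.5, 25.5]); Combining (union): the regions partially overlap (shared area 0.72 mm²), so the edge portions inside another operand are dropped and the merged outline is re-measured after clipping — boundary = 52.10 mm; (rotated 40° about Z; rotation is an isometry so areas/perimeters/island counts are preserved). Overall, the cross-section is a single solid region. Total boundary length (outer) = 52.10 mm.

52.10 mm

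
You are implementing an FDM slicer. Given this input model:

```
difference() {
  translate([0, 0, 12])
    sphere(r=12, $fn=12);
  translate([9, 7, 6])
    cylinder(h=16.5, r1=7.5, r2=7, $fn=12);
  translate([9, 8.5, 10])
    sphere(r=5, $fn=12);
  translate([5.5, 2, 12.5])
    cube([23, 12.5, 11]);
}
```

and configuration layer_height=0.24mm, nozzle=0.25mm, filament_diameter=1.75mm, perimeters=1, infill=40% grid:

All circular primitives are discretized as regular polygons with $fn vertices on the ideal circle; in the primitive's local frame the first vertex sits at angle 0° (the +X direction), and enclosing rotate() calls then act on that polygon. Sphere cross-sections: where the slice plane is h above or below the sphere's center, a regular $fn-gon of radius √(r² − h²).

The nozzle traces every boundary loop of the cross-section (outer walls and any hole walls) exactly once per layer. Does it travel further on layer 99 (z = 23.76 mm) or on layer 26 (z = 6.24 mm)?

Layer 99 (z = 23.76): the sphere: section is a regular 12-gon, circumradius = √(r²−h²) = √(12²−11.76²) = 2.388 (perimeter = 2·12·2.388·sin(180°/12) = 14.83 mm); the cone at (9, 7) is not intersected at this z (z outside [6, 22.5]); the sphere at (9, 8.5) is absent (|z−center|=13.760 > r=5); the cube at (5.5, 2) is not intersected at this z (z outside [12.5, 23.5]); Taking the first minus the rest: none of the subtracted shapes is present at this height, so the r=12 sphere is unchanged — boundary = 14.83 mm. So its perimeter = 14.83 mm. Layer 26 (z = 6.24): the r=12 sphere contributes a regular 12-gon of circumradius √(12²−5.76²) = 10.527 (perimeter = 2·12·10.527·sin(180°/12) = 65.39 mm); the cone at (9, 7) (r1=7.5→r2=7) has section circumradius 7.493 here — a regular 12-gon (perimeter = 2·12·7.493·sin(180°/12) = 46.54 mm); the r=5 sphere at (9, 8.5) slices to a regular 12-gon of circumradius 3.296 (√(r²−h²) with h=3.76 from center) (perimeter = 2·12·3.296·sin(180°/12) = 20.47 mm); the cube at (5.5, 2) is absent (z outside [12.5, 23.5]); After the difference (first − rest): starting from the r=12 sphere, the cone at (9, 7) partially overlaps it — only the 56.43 mm² overlap (of its 168.42 mm²) is removed, clipping the outline; the r=5 sphere at (9, 8.5) misses the remaining region (no effect) — boundary = 67.53 mm. So its perimeter = 67.53 mm. Layer 26 is larger (67.53 vs 14.83 mm).

layer 26 (z = 6.24 mm)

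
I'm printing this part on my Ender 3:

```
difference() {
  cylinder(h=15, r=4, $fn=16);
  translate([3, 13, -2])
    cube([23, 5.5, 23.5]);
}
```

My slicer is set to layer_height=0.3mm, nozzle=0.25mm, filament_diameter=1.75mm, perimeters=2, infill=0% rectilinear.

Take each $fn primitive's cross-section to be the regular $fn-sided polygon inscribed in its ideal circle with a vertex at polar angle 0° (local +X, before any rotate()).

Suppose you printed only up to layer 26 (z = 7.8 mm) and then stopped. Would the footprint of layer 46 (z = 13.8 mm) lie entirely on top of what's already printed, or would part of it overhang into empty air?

entirely on top

Compare the two slices. At z = 7.8: the r=4 cylinder contributes a regular 16-gon of circumradius 4 (area = (16/2)·4.000²·sin(360°/16) = 48.98 mm²); the 23×5.5 cube at (3, 13) contributes its full rectangle (area 126.50 mm²); Subtracting the remaining from the first: starting from the r=4 cylinder (48.98 mm²), the 23×5.5 cube at (3, 13) misses the remaining region (no effect) — area = 48.98 mm². At z = 13.8: the r=4 cylinder contributes a regular 16-gon of circumradius 4 (area = (16/2)·4.000²·sin(360°/16) = 48.98 mm²); the cube at (3, 13) (footprint 23×5.5) is included at this height (area 126.50 mm²); Taking the first minus the rest: starting from the r=4 cylinder (48.98 mm²), the 23×5.5 cube at (3, 13) misses the remaining region (no effect) — area = 48.98 mm². Checking containment: the cross-section at z = 13.8 is a subset of the cross-section at z = 7.8.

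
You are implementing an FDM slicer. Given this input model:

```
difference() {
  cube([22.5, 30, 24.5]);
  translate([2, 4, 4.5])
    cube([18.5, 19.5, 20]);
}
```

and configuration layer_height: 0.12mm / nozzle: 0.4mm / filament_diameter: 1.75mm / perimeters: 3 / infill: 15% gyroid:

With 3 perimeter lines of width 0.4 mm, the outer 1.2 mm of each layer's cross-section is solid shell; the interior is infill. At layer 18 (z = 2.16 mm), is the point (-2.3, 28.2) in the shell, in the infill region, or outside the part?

At z = 2.16 mm: the cube (footprint 22.5×30) is included at this height; the cube at (2, 4) does not reach this height (z outside [4.5, 24.5]); Subtracting the remaining from the first: none of the subtracted shapes is present at this height, so the 22.5×30 cube is unchanged — 1 connected region. Overall, the cross-section is a single solid region. The nearest boundary edge runs (0.00, 30.00)→(0.00, 0.00); distance from the point to it = 2.30 mm. The point is not inside any of the regions above, so it lies outside the cross-section (2.30 mm from the nearest boundary).

outside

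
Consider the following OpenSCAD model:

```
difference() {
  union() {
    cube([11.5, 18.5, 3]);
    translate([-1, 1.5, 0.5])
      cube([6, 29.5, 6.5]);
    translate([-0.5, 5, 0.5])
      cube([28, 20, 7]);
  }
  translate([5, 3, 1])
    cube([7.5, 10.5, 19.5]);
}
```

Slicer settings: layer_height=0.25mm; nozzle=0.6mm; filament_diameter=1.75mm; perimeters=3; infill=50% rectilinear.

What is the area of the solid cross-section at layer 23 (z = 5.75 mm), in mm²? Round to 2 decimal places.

563.25 mm²

At z = 5.75 mm: the cube is not intersected at this z (z outside [0, 3]); the cube at (-1, 1.5) is present — its section is the full 6×29.5 rectangle (area 177.00 mm²); the cube at (-0.5, 5) is present — its section is the full 28×20 rectangle (area 560.00 mm²); Merging all regions: the regions partially overlap — summed areas 737.00 mm² minus the doubly-counted overlap 110.00 mm² gives 627.00 mm² — area = 627.00 mm²; the cube at (5, 3) is present — its section is the full 7.5×10.5 rectangle (area 78.75 mm²); After the difference (first − rest): starting from the result so far (627.00 mm²), the 7.5×10.5 cube at (5, 3) partially overlaps it — only the 63.75 mm² overlap (of its 78.75 mm²) is removed, clipping the outline — area = 563.25 mm². Overall, the cross-section is a single solid region. Net area = 563.25 mm².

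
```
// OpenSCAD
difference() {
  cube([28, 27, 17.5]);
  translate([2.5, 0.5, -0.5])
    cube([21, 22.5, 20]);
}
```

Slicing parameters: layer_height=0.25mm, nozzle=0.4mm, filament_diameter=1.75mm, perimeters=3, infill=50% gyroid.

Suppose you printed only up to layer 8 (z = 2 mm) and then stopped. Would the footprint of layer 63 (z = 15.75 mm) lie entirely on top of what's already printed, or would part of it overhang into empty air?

Compare the two slices. At z = 2: the 28×27 cube contributes its full rectangle (area 756.00 mm²); the 21×22.5 cube at (2.5, 0.5) contributes its full rectangle (area 472.50 mm²); Taking the first minus the rest: starting from the 28×27 cube (756.00 mm²), the 21×22.5 cube at (2.5, 0.5) lies wholly inside it (removes its full 472.50 mm² and its 87.00 mm outline becomes a hole wall) — area = 283.50 mm². At z = 15.75: the cube (footprint 28×27) is included at this height (area 756.00 mm²); the cube at (2.5, 0.5) is present — its section is the full 21×22.5 rectangle (area 472.50 mm²); Taking the first minus the rest: starting from the 28×27 cube (756.00 mm²), the 21×22.5 cube at (2.5, 0.5) lies wholly inside it (removes its full 472.50 mm² and its 87.00 mm outline becomes a hole wall) — area = 283.50 mm². Checking containment: the cross-section at z = 15.75 is a subset of the cross-section at z = 2.

entirely on top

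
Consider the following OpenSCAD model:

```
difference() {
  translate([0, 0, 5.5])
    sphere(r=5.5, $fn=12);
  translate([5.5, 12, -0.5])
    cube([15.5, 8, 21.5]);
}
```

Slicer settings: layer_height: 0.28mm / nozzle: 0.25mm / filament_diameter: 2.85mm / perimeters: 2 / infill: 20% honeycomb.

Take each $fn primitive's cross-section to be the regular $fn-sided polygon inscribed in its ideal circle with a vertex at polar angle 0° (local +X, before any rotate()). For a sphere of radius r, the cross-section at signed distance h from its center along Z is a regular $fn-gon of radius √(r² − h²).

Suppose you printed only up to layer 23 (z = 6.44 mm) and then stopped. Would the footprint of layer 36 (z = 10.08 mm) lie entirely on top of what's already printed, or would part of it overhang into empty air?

Compare the two slices. At z = 6.44: the r=5.5 sphere contributes a regular 12-gon of circumradius √(5.5²−0.94²) = 5.419 (area = (12/2)·5.419²·sin(360°/12) = 88.10 mm²); the cube at (5.5, 12) is present — its section is the full 15.5×8 rectangle (area 124.00 mm²); Subtracting the remaining from the first: starting from the r=5.5 sphere (88.10 mm²), the 15.5×8 cube at (5.5, 12) misses the remaining region (no effect) — area = 88.10 mm². At z = 10.08: the r=5.5 sphere contributes a regular 12-gon of circumradius √(5.5²−4.58²) = 3.045 (area = (12/2)·3.045²·sin(360°/12) = 27.82 mm²); the 15.5×8 cube at (5.5, 12) contributes its full rectangle (area 124.00 mm²); Taking the first minus the rest: starting from the r=5.5 sphere (27.82 mm²), the 15.5×8 cube at (5.5, 12) misses the remaining region (no effect) — area = 27.82 mm². Checking containment: the cross-section at z = 10.08 is a subset of the cross-section at z = 6.44.

entirely on top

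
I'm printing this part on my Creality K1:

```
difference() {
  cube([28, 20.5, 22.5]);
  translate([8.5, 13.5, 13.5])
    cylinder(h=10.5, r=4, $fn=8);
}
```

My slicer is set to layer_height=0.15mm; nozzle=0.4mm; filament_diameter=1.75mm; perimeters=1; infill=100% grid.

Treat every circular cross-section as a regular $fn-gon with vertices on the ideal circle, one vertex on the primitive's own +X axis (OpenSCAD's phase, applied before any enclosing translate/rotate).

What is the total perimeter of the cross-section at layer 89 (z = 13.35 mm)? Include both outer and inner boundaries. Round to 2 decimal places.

97.00 mm

At z = 13.35 mm: the cube is present — its section is the full 28×20.5 rectangle (perimeter 97.00 mm); the cylinder at (8.5, 13.5) is not intersected at this z (z outside [13.5, 24]); Taking the first minus the rest: none of the subtracted shapes is present at this height, so the 28×20.5 cube is unchanged — boundary = 97.00 mm. Overall, the cross-section is a single solid region. Total boundary length (outer) = 97.00 mm.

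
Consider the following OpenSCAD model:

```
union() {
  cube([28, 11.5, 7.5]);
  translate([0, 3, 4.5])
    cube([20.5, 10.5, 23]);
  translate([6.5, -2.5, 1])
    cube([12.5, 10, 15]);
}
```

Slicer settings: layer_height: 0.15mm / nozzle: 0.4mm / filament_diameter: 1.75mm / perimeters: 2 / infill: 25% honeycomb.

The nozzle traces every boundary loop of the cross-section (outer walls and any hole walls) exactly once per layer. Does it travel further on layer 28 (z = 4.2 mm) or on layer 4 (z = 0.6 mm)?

Layer 28 (z = 4.2): the cube (footprint 28×11.5) is included at this height (perimeter 79.00 mm); the cube at (0, 3) is absent (z outside [4.5, 27.5]); the 12.5×10 cube at (6.5, -2.5) contributes its full rectangle (perimeter 45.00 mm); Taking the union: the regions partially overlap (shared area 93.75 mm²), so the edge portions inside another operand are dropped and the merged outline is re-measured after clipping — boundary = 84.00 mm. So its perimeter = 84.00 mm. Layer 4 (z = 0.6): the cube (footprint 28×11.5) is included at this height (perimeter 79.00 mm); the cube at (0, 3) is absent (z outside [4.5, 27.5]); the cube at (6.5, -2.5) is absent (z outside [1, 16]); Merging all regions: only the 28×11.5 cube is present, so the union is just that shape — boundary = 79.00 mm. So its perimeter = 79.00 mm. Layer 28 is larger (84.00 vs 79.00 mm).

layer 28 (z = 4.2 mm)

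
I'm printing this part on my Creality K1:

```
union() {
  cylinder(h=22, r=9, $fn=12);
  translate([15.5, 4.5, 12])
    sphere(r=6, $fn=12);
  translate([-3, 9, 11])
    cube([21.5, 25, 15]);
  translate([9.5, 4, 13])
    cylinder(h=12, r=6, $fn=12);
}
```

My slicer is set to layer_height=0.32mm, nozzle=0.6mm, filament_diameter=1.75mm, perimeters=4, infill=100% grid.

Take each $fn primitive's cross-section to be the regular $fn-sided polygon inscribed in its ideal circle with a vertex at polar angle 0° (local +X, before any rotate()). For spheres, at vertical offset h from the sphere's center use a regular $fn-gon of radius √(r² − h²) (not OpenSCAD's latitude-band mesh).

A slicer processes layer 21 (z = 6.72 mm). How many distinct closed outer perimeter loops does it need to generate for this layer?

At z = 6.72 mm: the r=9 cylinder gives a regular 12-gon of circumradius 9 (constant along its height); the sphere at (15.5, 4.5): section is a regular 12-gon, circumradius = √(r²−h²) = √(6²−5.28²) = 2.850; the cube at (-3, 9) is not intersected at this z (z outside [11, 26]); the cylinder at (9.5, 4) does not reach this height (z outside [13, 25]); Taking the union: the 2 present regions are separate (no shared area or edge), so areas and boundary lengths simply add and each stays a separate island — 2 connected regions. The result has 2 disconnected regions.

2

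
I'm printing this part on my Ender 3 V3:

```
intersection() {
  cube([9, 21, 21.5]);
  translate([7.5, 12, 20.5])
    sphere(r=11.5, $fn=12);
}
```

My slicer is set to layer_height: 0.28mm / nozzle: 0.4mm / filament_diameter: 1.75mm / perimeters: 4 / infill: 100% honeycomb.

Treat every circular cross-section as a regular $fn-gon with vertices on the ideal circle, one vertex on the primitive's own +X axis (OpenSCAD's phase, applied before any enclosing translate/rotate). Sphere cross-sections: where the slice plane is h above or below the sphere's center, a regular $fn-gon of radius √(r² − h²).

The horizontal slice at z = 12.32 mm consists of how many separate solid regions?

At z = 12.32 mm: the 9×21 cube contributes its full rectangle; the r=11.5 sphere at (7.5, 12) slices to a regular 12-gon of circumradius 8.083 (√(r²−h²) with h=8.18 from center); Keeping only the common overlap: the r=11.5 sphere at (7.5, 12) partially overlaps the 9×21 cube; clipping to the common part keeps 120.38 mm² — 1 connected region. The result has 1 disconnected region.

1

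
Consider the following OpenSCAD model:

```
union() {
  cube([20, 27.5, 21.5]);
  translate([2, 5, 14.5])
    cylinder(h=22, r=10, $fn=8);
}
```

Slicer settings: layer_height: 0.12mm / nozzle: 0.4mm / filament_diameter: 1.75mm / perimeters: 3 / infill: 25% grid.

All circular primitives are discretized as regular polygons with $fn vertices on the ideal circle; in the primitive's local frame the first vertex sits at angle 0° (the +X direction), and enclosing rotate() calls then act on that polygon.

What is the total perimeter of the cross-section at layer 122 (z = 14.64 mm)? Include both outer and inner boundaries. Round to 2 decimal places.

109.24 mm

At z = 14.64 mm: the cube (footprint 20×27.5) is included at this height (perimeter 95.00 mm); the r=10 cylinder at (2, 5) gives a regular 8-gon of circumradius 10 (constant along its height) (perimeter = 2·8·10.000·sin(180°/8) = 61.23 mm); Taking the union: the regions partially overlap (shared area 144.70 mm²), so the edge portions inside another operand are dropped and the merged outline is re-measured after clipping — boundary = 109.24 mm. Overall, the cross-section is a single solid region. Total boundary length (outer) = 109.24 mm.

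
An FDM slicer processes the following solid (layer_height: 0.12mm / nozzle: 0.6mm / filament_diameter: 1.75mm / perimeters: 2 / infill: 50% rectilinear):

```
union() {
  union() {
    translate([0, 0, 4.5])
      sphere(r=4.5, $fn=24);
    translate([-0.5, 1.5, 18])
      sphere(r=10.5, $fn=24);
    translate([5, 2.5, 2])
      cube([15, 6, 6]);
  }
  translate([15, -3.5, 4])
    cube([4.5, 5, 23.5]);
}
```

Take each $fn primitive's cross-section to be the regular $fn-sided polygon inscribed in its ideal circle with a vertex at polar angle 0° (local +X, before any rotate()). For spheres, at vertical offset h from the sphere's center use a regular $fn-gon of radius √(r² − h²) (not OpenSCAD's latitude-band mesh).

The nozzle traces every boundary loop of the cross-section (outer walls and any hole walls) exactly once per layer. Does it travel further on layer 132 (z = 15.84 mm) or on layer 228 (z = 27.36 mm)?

Layer 132 (z = 15.84): the sphere does not reach this height (|z−center|=11.340 > r=4.5); the r=10.5 sphere at (-0.5, 1.5) contributes a regular 24-gon of circumradius √(10.5²−2.16²) = 10.275 (perimeter = 2·24·10.275·sin(180°/24) = 64.38 mm); the cube at (5, 2.5) is absent (z outside [2, 8]); Merging all regions: only the r=10.5 sphere at (-0.5, 1.5) is present, so the union is just that shape — boundary = 64.38 mm; the cube at (15, -3.5) (footprint 4.5×5) is included at this height (perimeter 19.00 mm); Combining (union): the 2 present regions are separate (no shared area or edge), so areas and boundary lengths simply add and each stays a separate island — boundary = 83.38 mm. So its perimeter = 83.38 mm. Layer 228 (z = 27.36): the sphere is not intersected at this z (|z−center|=22.860 > r=4.5); the sphere at (-0.5, 1.5): section is a regular 24-gon, circumradius = √(r²−h²) = √(10.5²−9.36²) = 4.758 (perimeter = 2·24·4.758·sin(180°/24) = 29.81 mm); the cube at (5, 2.5) does not reach this height (z outside [2, 8]); Taking the union: only the r=10.5 sphere at (-0.5, 1.5) is present, so the union is just that shape — boundary = 29.81 mm; the 4.5×5 cube at (15, -3.5) contributes its full rectangle (perimeter 19.00 mm); Combining (union): the 2 present regions are separate (no shared area or edge), so areas and boundary lengths simply add and each stays a separate island — boundary = 48.81 mm. So its perimeter = 48.81 mm. Layer 132 is larger (83.38 vs 48.81 mm).

layer 132 (z = 15.84 mm)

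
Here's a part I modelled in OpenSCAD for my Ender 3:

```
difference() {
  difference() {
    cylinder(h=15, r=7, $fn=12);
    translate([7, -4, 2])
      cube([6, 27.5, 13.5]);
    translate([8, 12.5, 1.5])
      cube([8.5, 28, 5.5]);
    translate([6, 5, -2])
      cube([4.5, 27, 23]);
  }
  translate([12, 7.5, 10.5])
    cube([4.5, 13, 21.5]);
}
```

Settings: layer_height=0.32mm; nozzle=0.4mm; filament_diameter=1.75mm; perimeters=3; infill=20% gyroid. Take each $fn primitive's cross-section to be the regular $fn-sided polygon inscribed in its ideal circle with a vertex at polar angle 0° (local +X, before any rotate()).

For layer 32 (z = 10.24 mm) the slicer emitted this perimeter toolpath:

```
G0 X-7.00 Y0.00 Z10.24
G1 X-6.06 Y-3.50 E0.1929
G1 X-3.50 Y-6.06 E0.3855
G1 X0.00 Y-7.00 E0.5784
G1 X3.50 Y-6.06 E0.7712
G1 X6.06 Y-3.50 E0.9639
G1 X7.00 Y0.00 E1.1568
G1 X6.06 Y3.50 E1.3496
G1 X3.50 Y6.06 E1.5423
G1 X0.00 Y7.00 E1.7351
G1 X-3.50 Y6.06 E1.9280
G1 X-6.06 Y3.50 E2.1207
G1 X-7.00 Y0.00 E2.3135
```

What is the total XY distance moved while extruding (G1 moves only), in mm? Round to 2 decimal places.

43.47 mm

Sum the Euclidean lengths of each G1 segment: total = 43.47 mm.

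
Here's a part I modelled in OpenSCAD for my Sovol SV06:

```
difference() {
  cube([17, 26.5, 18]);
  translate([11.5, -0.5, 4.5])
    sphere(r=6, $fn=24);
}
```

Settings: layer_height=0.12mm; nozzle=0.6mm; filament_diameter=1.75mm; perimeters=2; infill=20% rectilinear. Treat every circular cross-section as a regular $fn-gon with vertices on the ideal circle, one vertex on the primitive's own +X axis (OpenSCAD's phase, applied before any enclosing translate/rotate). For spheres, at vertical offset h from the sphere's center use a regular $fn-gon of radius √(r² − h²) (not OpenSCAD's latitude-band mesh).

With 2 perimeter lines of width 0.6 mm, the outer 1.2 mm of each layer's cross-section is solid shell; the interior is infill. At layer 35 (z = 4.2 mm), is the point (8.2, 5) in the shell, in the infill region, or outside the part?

At z = 4.2 mm: the 17×26.5 cube contributes its full rectangle; the r=6 sphere at (11.5, -0.5) contributes a regular 24-gon of circumradius √(6²−0.3²) = 5.992; Taking the first minus the rest: starting from the 17×26.5 cube, the r=6 sphere at (11.5, -0.5) partially overlaps it — only the 49.33 mm² overlap (of its 111.53 mm²) is removed, clipping the outline — 1 connected region. Overall, the cross-section is a single solid region. The nearest boundary edge runs (8.50, 4.69)→(7.26, 3.74); distance from the point to it = 0.43 mm. The point is inside the cross-section, 0.43 mm from the nearest boundary — within the 1.2 mm shell band (2 × 0.6).

shell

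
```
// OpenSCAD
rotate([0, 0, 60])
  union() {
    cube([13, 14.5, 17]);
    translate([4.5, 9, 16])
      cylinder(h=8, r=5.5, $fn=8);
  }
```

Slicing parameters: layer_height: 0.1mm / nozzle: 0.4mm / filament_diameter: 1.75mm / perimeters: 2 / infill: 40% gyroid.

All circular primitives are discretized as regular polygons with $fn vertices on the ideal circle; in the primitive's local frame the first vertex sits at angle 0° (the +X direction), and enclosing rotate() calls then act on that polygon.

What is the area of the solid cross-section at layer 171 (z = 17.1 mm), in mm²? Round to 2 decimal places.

85.56 mm²

At z = 17.1 mm: the cube is absent (z outside [0, 17]); the r=5.5 cylinder at (4.5, 9) contributes a regular 8-gon of circumradius 5.5 (area = (8/2)·5.500²·sin(360°/8) = 85.56 mm²); Taking the union: only the r=5.5 cylinder at (4.5, 9) is present, so the union is just that shape — area = 85.56 mm²; (rotated 60° about Z; rotation is an isometry so areas/perimeters/island counts are preserved). Overall, the cross-section is a single solid region. Net area = 85.56 mm².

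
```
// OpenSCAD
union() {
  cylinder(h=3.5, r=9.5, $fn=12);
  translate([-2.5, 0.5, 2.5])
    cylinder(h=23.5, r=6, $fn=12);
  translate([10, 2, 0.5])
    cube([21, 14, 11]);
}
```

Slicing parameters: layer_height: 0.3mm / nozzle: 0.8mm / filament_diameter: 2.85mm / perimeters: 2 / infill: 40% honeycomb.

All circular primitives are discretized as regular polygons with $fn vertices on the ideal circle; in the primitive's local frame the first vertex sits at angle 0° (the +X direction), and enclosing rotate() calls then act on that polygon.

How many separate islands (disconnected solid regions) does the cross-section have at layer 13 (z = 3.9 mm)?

At z = 3.9 mm: the cylinder does not reach this height (z outside [0, 3.5]); the r=6 cylinder at (-2.5, 0.5) contributes a regular 12-gon of circumradius 6; the cube at (10, 2) (footprint 21×14) is included at this height; Merging all regions: the 2 present regions are separate (no shared area or edge), so areas and boundary lengths simply add and each stays a separate island — 2 connected regions. Overall, the cross-section has 2 separate islands. Island count = 2.

2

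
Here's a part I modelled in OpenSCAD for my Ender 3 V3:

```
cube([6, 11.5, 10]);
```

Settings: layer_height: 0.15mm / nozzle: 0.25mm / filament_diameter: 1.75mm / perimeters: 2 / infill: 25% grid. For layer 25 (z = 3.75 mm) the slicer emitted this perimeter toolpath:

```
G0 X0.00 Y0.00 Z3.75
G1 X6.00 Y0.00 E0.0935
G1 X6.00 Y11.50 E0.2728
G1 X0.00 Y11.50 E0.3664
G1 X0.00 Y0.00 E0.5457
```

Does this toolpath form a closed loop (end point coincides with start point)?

Start point (G0): (0.00, 0.00). End point (last G1): the path returns to the start — closed.

yes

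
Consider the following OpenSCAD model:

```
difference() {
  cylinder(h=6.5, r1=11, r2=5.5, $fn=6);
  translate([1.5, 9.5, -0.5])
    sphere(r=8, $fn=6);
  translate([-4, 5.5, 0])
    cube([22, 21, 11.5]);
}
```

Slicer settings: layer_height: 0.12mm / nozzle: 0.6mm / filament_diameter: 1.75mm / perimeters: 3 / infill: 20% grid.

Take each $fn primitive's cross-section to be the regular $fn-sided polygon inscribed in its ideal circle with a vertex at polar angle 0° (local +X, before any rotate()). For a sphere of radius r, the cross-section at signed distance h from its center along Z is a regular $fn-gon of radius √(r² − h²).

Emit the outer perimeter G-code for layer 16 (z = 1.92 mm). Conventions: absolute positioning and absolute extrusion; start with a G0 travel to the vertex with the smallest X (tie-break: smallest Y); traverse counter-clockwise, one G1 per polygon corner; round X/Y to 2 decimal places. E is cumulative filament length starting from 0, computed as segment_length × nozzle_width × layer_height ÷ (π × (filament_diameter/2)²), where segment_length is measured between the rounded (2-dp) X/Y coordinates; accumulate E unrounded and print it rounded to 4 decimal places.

G0 X-9.38 Y0.00 Z1.92
G1 X-4.69 Y-8.12 E0.2807
G1 X4.69 Y-8.12 E0.5615
G1 X9.38 Y0.00 E0.8422
G1 X6.51 Y4.97 E1.0140
G1 X5.31 Y2.90 E1.0856
G1 X-2.31 Y2.90 E1.3137
G1 X-3.82 Y5.50 E1.4037
G1 X-4.00 Y5.50 E1.4091
G1 X-4.00 Y5.82 E1.4187
G1 X-5.01 Y7.56 E1.4789
G1 X-9.38 Y0.00 E1.7403

At z = 1.92 mm: the cone: at t=0.295 of its height the radius interpolates to r₁+(r₂−r₁)t = 9.375, giving a regular 6-gon of that circumradius; the r=8 sphere at (1.5, 9.5) slices to a regular 6-gon of circumradius 7.625 (√(r²−h²) with h=2.42 from center); the cube at (-4, 5.5) is present — its section is the full 22×21 rectangle; Subtracting the remaining from the first: starting from the cone, the r=8 sphere at (1.5, 9.5) partially overlaps it — only the 49.66 mm² overlap (of its 151.06 mm²) is removed, clipping the outline; the 22×21 cube at (-4, 5.5) partially overlaps it — only the 0.03 mm² overlap (of its 462.00 mm²) is removed, clipping the outline — 1 connected region. The outline is a single polygon with 11 vertices. Extrusion per mm of travel: 0.6 × 0.12 / (π × 0.875²) = 0.029934. Accumulating E over each segment gives final E = 1.7403.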